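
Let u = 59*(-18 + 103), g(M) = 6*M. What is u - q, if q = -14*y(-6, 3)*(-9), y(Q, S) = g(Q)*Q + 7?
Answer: -23083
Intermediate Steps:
u = 5015 (u = 59*85 = 5015)
y(Q, S) = 7 + 6*Q² (y(Q, S) = (6*Q)*Q + 7 = 6*Q² + 7 = 7 + 6*Q²)
q = 28098 (q = -14*(7 + 6*(-6)²)*(-9) = -14*(7 + 6*36)*(-9) = -14*(7 + 216)*(-9) = -14*223*(-9) = -3122*(-9) = 28098)
u - q = 5015 - 1*28098 = 5015 - 28098 = -23083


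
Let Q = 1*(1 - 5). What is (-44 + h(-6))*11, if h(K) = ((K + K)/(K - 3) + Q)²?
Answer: -3652/9 ≈ -405.78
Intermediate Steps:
Q = -4 (Q = 1*(-4) = -4)
h(K) = (-4 + 2*K/(-3 + K))² (h(K) = ((K + K)/(K - 3) - 4)² = ((2*K)/(-3 + K) - 4)² = (2*K/(-3 + K) - 4)² = (-4 + 2*K/(-3 + K))²)
(-44 + h(-6))*11 = (-44 + 4*(6 - 1*(-6))²/(-3 - 6)²)*11 = (-44 + 4*(6 + 6)²/(-9)²)*11 = (-44 + 4*(1/81)*12²)*11 = (-44 + 4*(1/81)*144)*11 = (-44 + 64/9)*11 = -332/9*11 = -3652/9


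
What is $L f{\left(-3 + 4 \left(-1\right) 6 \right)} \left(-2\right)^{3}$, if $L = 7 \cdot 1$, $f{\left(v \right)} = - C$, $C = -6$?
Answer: $-336$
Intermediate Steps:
$f{\left(v \right)} = 6$ ($f{\left(v \right)} = \left(-1\right) \left(-6\right) = 6$)
$L = 7$
$L f{\left(-3 + 4 \left(-1\right) 6 \right)} \left(-2\right)^{3} = 7 \cdot 6 \left(-2\right)^{3} = 42 \left(-8\right) = -336$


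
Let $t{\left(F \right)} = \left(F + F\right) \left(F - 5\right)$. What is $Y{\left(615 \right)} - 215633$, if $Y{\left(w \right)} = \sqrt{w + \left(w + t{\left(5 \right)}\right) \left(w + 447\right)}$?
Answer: $-215633 + \sqrt{653745} \approx -2.1482 \cdot 10^{5}$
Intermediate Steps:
$t{\left(F \right)} = 2 F \left(-5 + F\right)$
$Y{\left(w \right)} = \sqrt{w + w \left(447 + w\right)}$ ($Y{\left(w \right)} = \sqrt{w + \left(w + 2 \cdot 5 \left(-5 + 5\right)\right) \left(w + 447\right)} = \sqrt{w + \left(w + 2 \cdot 5 \cdot 0\right) \left(447 + w\right)} = \sqrt{w + \left(w + 0\right) \left(447 + w\right)} = \sqrt{w + w \left(447 + w\right)}$)
$Y{\left(615 \right)} - 215633 = \sqrt{615 \left(448 + 615\right)} - 215633 = \sqrt{615 \cdot 1063} - 215633 = \sqrt{653745} - 215633 = -215633 + \sqrt{653745}$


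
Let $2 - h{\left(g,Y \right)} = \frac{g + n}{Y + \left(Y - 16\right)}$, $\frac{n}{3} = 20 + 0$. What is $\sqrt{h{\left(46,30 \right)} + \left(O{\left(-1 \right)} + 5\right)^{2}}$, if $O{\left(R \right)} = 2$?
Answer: $\frac{\sqrt{23518}}{22} \approx 6.9707$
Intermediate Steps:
$n = 60$ ($n = 3 \left(20 + 0\right) = 3 \cdot 20 = 60$)
$h{\left(g,Y \right)} = 2 - \frac{60 + g}{-16 + 2 Y}$ ($h{\left(g,Y \right)} = 2 - \frac{g + 60}{Y + \left(Y - 16\right)} = 2 - \frac{60 + g}{Y + \left(Y - 16\right)} = 2 - \frac{60 + g}{Y + \left(-16 + Y\right)} = 2 - \frac{60 + g}{-16 + 2 Y}$)
$\sqrt{h{\left(46,30 \right)} + \left(O{\left(-1 \right)} + 5\right)^{2}} = \sqrt{\frac{-92 - 46 + 4 \cdot 30}{2 \left(-8 + 30\right)} + \left(2 + 5\right)^{2}} = \sqrt{\frac{-92 - 46 + 120}{2 \cdot 22} + 7^{2}} = \sqrt{\frac{1}{2} \cdot \frac{1}{22} \left(-18\right) + 49} = \sqrt{- \frac{9}{22} + 49} = \sqrt{\frac{1069}{22}} = \frac{\sqrt{23518}}{22}$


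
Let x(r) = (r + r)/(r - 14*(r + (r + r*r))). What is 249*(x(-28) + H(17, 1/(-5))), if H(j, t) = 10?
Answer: 909348/365 ≈ 2491.4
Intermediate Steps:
x(r) = 2*r/(-27*r - 14*r²) (x(r) = (2*r)/(r - 14*(r + (r + r²))) = (2*r)/(r - 14*(r² + 2*r)) = (2*r)/(r + (-28*r - 14*r²)) = (2*r)/(-27*r - 14*r²) = 2*r/(-27*r - 14*r²))
249*(x(-28) + H(17, 1/(-5))) = 249*(-2/(27 + 14*(-28)) + 10) = 249*(-2/(27 - 392) + 10) = 249*(-2/(-365) + 10) = 249*(-2*(-1/365) + 10) = 249*(2/365 + 10) = 249*(3652/365) = 909348/365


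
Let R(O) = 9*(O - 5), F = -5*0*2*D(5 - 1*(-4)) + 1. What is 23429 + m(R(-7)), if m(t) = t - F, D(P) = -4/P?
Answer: 23320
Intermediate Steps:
F = 1 (F = -5*0*2*(-4/(5 - 1*(-4))) + 1 = -0*(-4/(5 + 4)) + 1 = -0*(-4/9) + 1 = -0*(-4*⅑) + 1 = -0*(-4)/9 + 1 = -5*0 + 1 = 0 + 1 = 1)
R(O) = -45 + 9*O (R(O) = 9*(-5 + O) = -45 + 9*O)
m(t) = -1 + t (m(t) = t - 1*1 = t - 1 = -1 + t)
23429 + m(R(-7)) = 23429 + (-1 + (-45 + 9*(-7))) = 23429 + (-1 + (-45 - 63)) = 23429 + (-1 - 108) = 23429 - 109 = 23320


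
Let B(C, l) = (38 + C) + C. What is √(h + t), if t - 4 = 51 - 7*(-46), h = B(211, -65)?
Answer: 3*√93 ≈ 28.931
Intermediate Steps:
B(C, l) = 38 + 2*C
h = 460 (h = 38 + 2*211 = 38 + 422 = 460)
t = 377 (t = 4 + (51 - 7*(-46)) = 4 + (51 + 322) = 4 + 373 = 377)
√(h + t) = √(460 + 377) = √837 = 3*√93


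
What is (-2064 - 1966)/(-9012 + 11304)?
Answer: -2015/1146 ≈ -1.7583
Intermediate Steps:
(-2064 - 1966)/(-9012 + 11304) = -4030/2292 = -4030*1/2292 = -2015/1146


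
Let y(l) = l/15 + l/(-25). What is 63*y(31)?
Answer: 1302/25 ≈ 52.080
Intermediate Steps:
y(l) = 2*l/75 (y(l) = l*(1/15) + l*(-1/25) = l/15 - l/25 = 2*l/75)
63*y(31) = 63*((2/75)*31) = 63*(62/75) = 1302/25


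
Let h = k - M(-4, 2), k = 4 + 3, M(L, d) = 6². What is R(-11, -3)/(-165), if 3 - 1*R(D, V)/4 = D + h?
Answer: -172/165 ≈ -1.0424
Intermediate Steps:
M(L, d) = 36
k = 7
h = -29 (h = 7 - 1*36 = 7 - 36 = -29)
R(D, V) = 128 - 4*D (R(D, V) = 12 - 4*(D - 29) = 12 - 4*(-29 + D) = 12 + (116 - 4*D) = 128 - 4*D)
R(-11, -3)/(-165) = (128 - 4*(-11))/(-165) = (128 + 44)*(-1/165) = 172*(-1/165) = -172/165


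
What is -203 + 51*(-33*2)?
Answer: -3569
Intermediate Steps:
-203 + 51*(-33*2) = -203 + 51*(-66) = -203 - 3366 = -3569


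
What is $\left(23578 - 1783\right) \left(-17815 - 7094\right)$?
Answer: $-542891655$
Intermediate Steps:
$\left(23578 - 1783\right) \left(-17815 - 7094\right) = 21795 \left(-24909\right) = -542891655$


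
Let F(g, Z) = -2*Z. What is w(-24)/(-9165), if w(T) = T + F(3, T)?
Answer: -8/3055 ≈ -0.0026187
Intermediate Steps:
w(T) = -T (w(T) = T - 2*T = -T)
w(-24)/(-9165) = -1*(-24)/(-9165) = 24*(-1/9165) = -8/3055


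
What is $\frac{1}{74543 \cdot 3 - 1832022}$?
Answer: $- \frac{1}{1608393} \approx -6.2174 \cdot 10^{-7}$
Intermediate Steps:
$\frac{1}{74543 \cdot 3 - 1832022} = \frac{1}{223629 - 1832022} = \frac{1}{-1608393} = - \frac{1}{1608393}$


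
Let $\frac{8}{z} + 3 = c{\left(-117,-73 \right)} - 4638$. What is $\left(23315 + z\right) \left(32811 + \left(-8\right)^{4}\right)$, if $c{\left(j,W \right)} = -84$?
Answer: $\frac{4065799385869}{4725} \approx 8.6049 \cdot 10^{8}$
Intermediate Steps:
$z = - \frac{8}{4725}$ ($z = \frac{8}{-3 - 4722} = \frac{8}{-4725} = 8 \left(- \frac{1}{4725}\right) = - \frac{8}{4725} \approx -0.0016931$)
$\left(23315 + z\right) \left(32811 + \left(-8\right)^{4}\right) = \left(23315 - \frac{8}{4725}\right) \left(32811 + \left(-8\right)^{4}\right) = \frac{110163367 \left(32811 + 4096\right)}{4725} = \frac{110163367}{4725} \cdot 36907 = \frac{4065799385869}{4725}$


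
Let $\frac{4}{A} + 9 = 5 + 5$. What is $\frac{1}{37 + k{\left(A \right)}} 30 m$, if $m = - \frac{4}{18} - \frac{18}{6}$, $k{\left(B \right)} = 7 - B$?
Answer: $- \frac{29}{12} \approx -2.4167$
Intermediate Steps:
$A = 4$ ($A = \frac{4}{-9 + \left(5 + 5\right)} = \frac{4}{-9 + 10} = \frac{4}{1} = 4 \cdot 1 = 4$)
$m = - \frac{29}{9}$ ($m = \left(-4\right) \frac{1}{18} - 3 = - \frac{2}{9} - 3 = - \frac{29}{9} \approx -3.2222$)
$\frac{1}{37 + k{\left(A \right)}} 30 m = \frac{1}{37 + \left(7 - 4\right)} 30 \left(- \frac{29}{9}\right) = \frac{1}{37 + 3} \cdot 30 \left(- \frac{29}{9}\right) = \frac{1}{40} \cdot 30 \left(- \frac{29}{9}\right) = \frac{3}{4} \left(- \frac{29}{9}\right) = - \frac{29}{12}$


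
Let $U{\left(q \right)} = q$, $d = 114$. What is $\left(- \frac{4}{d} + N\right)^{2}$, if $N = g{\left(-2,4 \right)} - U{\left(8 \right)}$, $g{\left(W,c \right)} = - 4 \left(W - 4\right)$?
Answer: $\frac{828100}{3249} \approx 254.88$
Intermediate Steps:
$g{\left(W,c \right)} = 16 - 4 W$ ($g{\left(W,c \right)} = - 4 \left(-4 + W\right) = 16 - 4 W$)
$N = 16$ ($N = \left(16 - -8\right) - 8 = \left(16 + 8\right) - 8 = 24 - 8 = 16$)
$\left(- \frac{4}{d} + N\right)^{2} = \left(- \frac{4}{114} + 16\right)^{2} = \left(\left(-4\right) \frac{1}{114} + 16\right)^{2} = \left(- \frac{2}{57} + 16\right)^{2} = \left(\frac{910}{57}\right)^{2} = \frac{828100}{3249}$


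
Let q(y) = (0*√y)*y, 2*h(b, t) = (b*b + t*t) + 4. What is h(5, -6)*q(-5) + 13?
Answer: 13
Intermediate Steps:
h(b, t) = 2 + b²/2 + t²/2 (h(b, t) = ((b*b + t*t) + 4)/2 = ((b² + t²) + 4)/2 = (4 + b² + t²)/2 = 2 + b²/2 + t²/2)
q(y) = 0 (q(y) = 0*y = 0)
h(5, -6)*q(-5) + 13 = (2 + (½)*5² + (½)*(-6)²)*0 + 13 = (2 + (½)*25 + (½)*36)*0 + 13 = (2 + 25/2 + 18)*0 + 13 = (65/2)*0 + 13 = 0 + 13 = 13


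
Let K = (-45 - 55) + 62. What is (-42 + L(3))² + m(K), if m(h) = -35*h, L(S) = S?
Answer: 2851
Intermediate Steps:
K = -38 (K = -100 + 62 = -38)
(-42 + L(3))² + m(K) = (-42 + 3)² - 35*(-38) = (-39)² + 1330 = 1521 + 1330 = 2851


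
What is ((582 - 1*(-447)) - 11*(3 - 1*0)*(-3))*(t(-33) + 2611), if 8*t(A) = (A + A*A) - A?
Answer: 3098757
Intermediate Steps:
t(A) = A²/8 (t(A) = ((A + A*A) - A)/8 = ((A + A²) - A)/8 = A²/8)
((582 - 1*(-447)) - 11*(3 - 1*0)*(-3))*(t(-33) + 2611) = ((582 - 1*(-447)) - 11*(3 - 1*0)*(-3))*((⅛)*(-33)² + 2611) = ((582 + 447) - 11*(3 + 0)*(-3))*((⅛)*1089 + 2611) = (1029 - 11*3*(-3))*(1089/8 + 2611) = (1029 - 33*(-3))*(21977/8) = (1029 + 99)*(21977/8) = 1128*(21977/8) = 3098757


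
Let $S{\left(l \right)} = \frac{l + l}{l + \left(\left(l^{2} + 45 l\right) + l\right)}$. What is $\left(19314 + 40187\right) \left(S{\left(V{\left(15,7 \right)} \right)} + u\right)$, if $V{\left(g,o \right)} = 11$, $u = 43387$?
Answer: $\frac{74865586224}{29} \approx 2.5816 \cdot 10^{9}$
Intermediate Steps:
$S{\left(l \right)} = \frac{2 l}{l^{2} + 47 l}$ ($S{\left(l \right)} = \frac{2 l}{l + \left(l^{2} + 46 l\right)} = \frac{2 l}{l^{2} + 47 l}$)
$\left(19314 + 40187\right) \left(S{\left(V{\left(15,7 \right)} \right)} + u\right) = \left(19314 + 40187\right) \left(\frac{2}{47 + 11} + 43387\right) = 59501 \left(\frac{2}{58} + 43387\right) = 59501 \left(2 \cdot \frac{1}{58} + 43387\right) = 59501 \left(\frac{1}{29} + 43387\right) = 59501 \cdot \frac{1258224}{29} = \frac{74865586224}{29}$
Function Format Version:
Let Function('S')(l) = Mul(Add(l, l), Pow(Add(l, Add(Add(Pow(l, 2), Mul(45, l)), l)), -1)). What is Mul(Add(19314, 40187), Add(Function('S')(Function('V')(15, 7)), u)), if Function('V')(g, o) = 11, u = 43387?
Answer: Rational(74865586224, 29) ≈ 2.5816e+9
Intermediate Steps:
Function('S')(l) = Mul(2, l, Pow(Add(Pow(l, 2), Mul(47, l)), -1)) (Function('S')(l) = Mul(Mul(2, l), Pow(Add(l, Add(Pow(l, 2), Mul(46, l))), -1)) = Mul(Mul(2, l), Pow(Add(Pow(l, 2), Mul(47, l)), -1)) = Mul(2, l, Pow(Add(Pow(l, 2), Mul(47, l)), -1)))
Mul(Add(19314, 40187), Add(Function('S')(Function('V')(15, 7)), u)) = Mul(Add(19314, 40187), Add(Mul(2, Pow(Add(47, 11), -1)), 43387)) = Mul(59501, Add(Mul(2, Pow(58, -1)), 43387)) = Mul(59501, Add(Mul(2, Rational(1, 58)), 43387)) = Mul(59501, Add(Rational(1, 29), 43387)) = Mul(59501, Rational(1258224, 29)) = Rational(74865586224, 29)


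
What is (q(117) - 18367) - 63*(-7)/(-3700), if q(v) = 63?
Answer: -67725241/3700 ≈ -18304.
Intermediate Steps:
(q(117) - 18367) - 63*(-7)/(-3700) = (63 - 18367) - 63*(-7)/(-3700) = -18304 - (-441)*(-1)/3700 = -18304 - 1*441/3700 = -18304 - 441/3700 = -67725241/3700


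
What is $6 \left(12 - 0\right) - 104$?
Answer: $-32$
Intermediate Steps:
$6 \left(12 - 0\right) - 104 = 6 \left(12 + \left(-4 + 4\right)\right) - 104 = 6 \left(12 + 0\right) - 104 = 6 \cdot 12 - 104 = 72 - 104 = -32$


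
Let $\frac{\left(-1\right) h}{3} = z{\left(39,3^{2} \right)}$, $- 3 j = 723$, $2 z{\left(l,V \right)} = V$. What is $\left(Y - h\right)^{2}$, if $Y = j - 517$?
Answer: $\frac{2217121}{4} \approx 5.5428 \cdot 10^{5}$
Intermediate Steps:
$z{\left(l,V \right)} = \frac{V}{2}$
$j = -241$ ($j = \left(- \frac{1}{3}\right) 723 = -241$)
$h = - \frac{27}{2}$ ($h = - 3 \frac{3^{2}}{2} = - 3 \cdot \frac{1}{2} \cdot 9 = \left(-3\right) \frac{9}{2} = - \frac{27}{2} \approx -13.5$)
$Y = -758$ ($Y = -241 - 517 = -758$)
$\left(Y - h\right)^{2} = \left(-758 - - \frac{27}{2}\right)^{2} = \left(-758 + \frac{27}{2}\right)^{2} = \left(- \frac{1489}{2}\right)^{2} = \frac{2217121}{4}$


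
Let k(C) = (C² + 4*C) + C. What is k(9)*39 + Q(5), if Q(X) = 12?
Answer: 4926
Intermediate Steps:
k(C) = C² + 5*C
k(9)*39 + Q(5) = (9*(5 + 9))*39 + 12 = (9*14)*39 + 12 = 126*39 + 12 = 4914 + 12 = 4926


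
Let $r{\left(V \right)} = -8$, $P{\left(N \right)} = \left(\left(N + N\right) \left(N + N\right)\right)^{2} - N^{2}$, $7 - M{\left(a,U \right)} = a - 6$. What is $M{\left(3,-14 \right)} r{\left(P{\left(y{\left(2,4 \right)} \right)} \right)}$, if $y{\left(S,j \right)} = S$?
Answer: $-80$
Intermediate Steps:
$M{\left(a,U \right)} = 13 - a$ ($M{\left(a,U \right)} = 7 - \left(a - 6\right) = 7 - \left(-6 + a\right) = 13 - a$)
$P{\left(N \right)} = - N^{2} + 16 N^{4}$ ($P{\left(N \right)} = \left(2 N 2 N\right)^{2} - N^{2} = \left(4 N^{2}\right)^{2} - N^{2} = 16 N^{4} - N^{2} = - N^{2} + 16 N^{4}$)
$M{\left(3,-14 \right)} r{\left(P{\left(y{\left(2,4 \right)} \right)} \right)} = \left(13 - 3\right) \left(-8\right) = 10 \left(-8\right) = -80$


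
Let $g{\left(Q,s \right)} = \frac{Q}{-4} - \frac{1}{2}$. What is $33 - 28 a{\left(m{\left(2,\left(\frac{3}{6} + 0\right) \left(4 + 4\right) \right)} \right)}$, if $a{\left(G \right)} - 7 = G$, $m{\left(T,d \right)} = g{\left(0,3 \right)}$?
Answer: $-149$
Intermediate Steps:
$g{\left(Q,s \right)} = - \frac{1}{2} - \frac{Q}{4}$ ($g{\left(Q,s \right)} = Q \left(- \frac{1}{4}\right) - \frac{1}{2} = - \frac{Q}{4} - \frac{1}{2} = - \frac{1}{2} - \frac{Q}{4}$)
$m{\left(T,d \right)} = - \frac{1}{2}$ ($m{\left(T,d \right)} = - \frac{1}{2} - 0 = - \frac{1}{2} + 0 = - \frac{1}{2}$)
$a{\left(G \right)} = 7 + G$
$33 - 28 a{\left(m{\left(2,\left(\frac{3}{6} + 0\right) \left(4 + 4\right) \right)} \right)} = 33 - 28 \left(7 - \frac{1}{2}\right) = 33 - 182 = -149$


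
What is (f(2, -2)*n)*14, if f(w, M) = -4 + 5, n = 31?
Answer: 434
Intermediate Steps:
f(w, M) = 1
(f(2, -2)*n)*14 = (1*31)*14 = 31*14 = 434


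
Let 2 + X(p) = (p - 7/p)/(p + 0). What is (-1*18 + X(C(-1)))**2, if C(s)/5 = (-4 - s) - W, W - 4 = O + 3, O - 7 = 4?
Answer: 895565476/2480625 ≈ 361.02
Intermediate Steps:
O = 11 (O = 7 + 4 = 11)
W = 18 (W = 4 + (11 + 3) = 4 + 14 = 18)
C(s) = -110 - 5*s (C(s) = 5*((-4 - s) - 1*18) = 5*((-4 - s) - 18) = 5*(-22 - s) = -110 - 5*s)
X(p) = -2 + (p - 7/p)/p (X(p) = -2 + (p - 7/p)/(p + 0) = -2 + (p - 7/p)/p)
(-1*18 + X(C(-1)))**2 = (-1*18 + (-1 - 7/(-110 - 5*(-1))**2))**2 = (-18 + (-1 - 7/(-110 + 5)**2))**2 = (-18 + (-1 - 7/(-105)**2))**2 = (-18 + (-1 - 7*1/11025))**2 = (-18 + (-1 - 1/1575))**2 = (-18 - 1576/1575)**2 = (-29926/1575)**2 = 895565476/2480625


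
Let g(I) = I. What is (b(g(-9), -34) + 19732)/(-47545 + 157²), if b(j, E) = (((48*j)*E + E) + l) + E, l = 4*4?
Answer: -716/477 ≈ -1.5010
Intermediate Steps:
l = 16
b(j, E) = 16 + 2*E + 48*E*j (b(j, E) = (((48*j)*E + E) + 16) + E = ((48*E*j + E) + 16) + E = ((E + 48*E*j) + 16) + E = (16 + E + 48*E*j) + E = 16 + 2*E + 48*E*j)
(b(g(-9), -34) + 19732)/(-47545 + 157²) = ((16 + 2*(-34) + 48*(-34)*(-9)) + 19732)/(-47545 + 157²) = ((16 - 68 + 14688) + 19732)/(-47545 + 24649) = (14636 + 19732)/(-22896) = 34368*(-1/22896) = -716/477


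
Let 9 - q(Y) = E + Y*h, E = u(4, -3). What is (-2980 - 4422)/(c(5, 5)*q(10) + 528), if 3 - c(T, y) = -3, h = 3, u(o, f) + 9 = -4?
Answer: -3701/240 ≈ -15.421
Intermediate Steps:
u(o, f) = -13 (u(o, f) = -9 - 4 = -13)
E = -13
c(T, y) = 6 (c(T, y) = 3 - 1*(-3) = 3 + 3 = 6)
q(Y) = 22 - 3*Y (q(Y) = 9 - (-13 + Y*3) = 9 - (-13 + 3*Y) = 9 + (13 - 3*Y) = 22 - 3*Y)
(-2980 - 4422)/(c(5, 5)*q(10) + 528) = (-2980 - 4422)/(6*(22 - 3*10) + 528) = -7402/(6*(22 - 30) + 528) = -7402/(6*(-8) + 528) = -7402/(-48 + 528) = -7402/480 = -7402*1/480 = -3701/240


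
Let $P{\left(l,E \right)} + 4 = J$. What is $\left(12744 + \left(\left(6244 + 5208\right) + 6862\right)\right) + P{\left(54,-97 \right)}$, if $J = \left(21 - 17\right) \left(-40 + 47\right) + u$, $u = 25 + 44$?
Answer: $31151$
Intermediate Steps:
$u = 69$
$J = 97$ ($J = \left(21 - 17\right) \left(-40 + 47\right) + 69 = 4 \cdot 7 + 69 = 28 + 69 = 97$)
$P{\left(l,E \right)} = 93$ ($P{\left(l,E \right)} = -4 + 97 = 93$)
$\left(12744 + \left(\left(6244 + 5208\right) + 6862\right)\right) + P{\left(54,-97 \right)} = \left(12744 + \left(\left(6244 + 5208\right) + 6862\right)\right) + 93 = \left(12744 + \left(11452 + 6862\right)\right) + 93 = \left(12744 + 18314\right) + 93 = 31058 + 93 = 31151$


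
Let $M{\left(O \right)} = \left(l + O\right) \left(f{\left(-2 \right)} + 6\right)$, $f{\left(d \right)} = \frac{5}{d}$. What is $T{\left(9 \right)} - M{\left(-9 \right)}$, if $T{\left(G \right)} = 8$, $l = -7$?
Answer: $64$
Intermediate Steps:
$M{\left(O \right)} = - \frac{49}{2} + \frac{7 O}{2}$ ($M{\left(O \right)} = \left(-7 + O\right) \left(\frac{5}{-2} + 6\right) = \left(-7 + O\right) \left(5 \left(- \frac{1}{2}\right) + 6\right) = \left(-7 + O\right) \left(- \frac{5}{2} + 6\right) = \left(-7 + O\right) \frac{7}{2} = - \frac{49}{2} + \frac{7 O}{2}$)
$T{\left(9 \right)} - M{\left(-9 \right)} = 8 - \left(- \frac{49}{2} + \frac{7}{2} \left(-9\right)\right) = 8 - \left(- \frac{49}{2} - \frac{63}{2}\right) = 8 - -56 = 8 + 56 = 64$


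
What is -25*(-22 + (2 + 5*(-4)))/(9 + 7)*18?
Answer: 1125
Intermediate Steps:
-25*(-22 + (2 + 5*(-4)))/(9 + 7)*18 = -25*(-22 + (2 - 20))/16*18 = -25*(-22 - 18)/16*18 = -(-1000)/16*18 = -25*(-5/2)*18 = (125/2)*18 = 1125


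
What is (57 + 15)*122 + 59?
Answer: 8843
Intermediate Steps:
(57 + 15)*122 + 59 = 72*122 + 59 = 8784 + 59 = 8843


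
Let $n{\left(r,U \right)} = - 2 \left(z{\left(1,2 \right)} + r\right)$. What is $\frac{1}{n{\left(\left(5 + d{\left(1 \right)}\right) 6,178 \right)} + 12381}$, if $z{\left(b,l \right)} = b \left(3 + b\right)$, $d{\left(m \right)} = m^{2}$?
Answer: $\frac{1}{12301} \approx 8.1294 \cdot 10^{-5}$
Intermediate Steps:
$n{\left(r,U \right)} = -8 - 2 r$ ($n{\left(r,U \right)} = - 2 \left(1 \left(3 + 1\right) + r\right) = - 2 \left(1 \cdot 4 + r\right) = - 2 \left(4 + r\right) = -8 - 2 r$)
$\frac{1}{n{\left(\left(5 + d{\left(1 \right)}\right) 6,178 \right)} + 12381} = \frac{1}{\left(-8 - 2 \left(5 + 1^{2}\right) 6\right) + 12381} = \frac{1}{\left(-8 - 2 \left(5 + 1\right) 6\right) + 12381} = \frac{1}{\left(-8 - 2 \cdot 6 \cdot 6\right) + 12381} = \frac{1}{\left(-8 - 72\right) + 12381} = \frac{1}{-80 + 12381} = \frac{1}{12301}$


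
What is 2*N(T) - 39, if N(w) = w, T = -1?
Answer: -41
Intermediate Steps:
2*N(T) - 39 = 2*(-1) - 39 = -2 - 39 = -41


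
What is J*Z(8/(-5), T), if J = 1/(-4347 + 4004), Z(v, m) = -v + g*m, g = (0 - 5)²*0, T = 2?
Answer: -8/1715 ≈ -0.0046647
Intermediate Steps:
g = 0 (g = (-5)²*0 = 25*0 = 0)
Z(v, m) = -v (Z(v, m) = -v + 0*m = -v + 0 = -v)
J = -1/343 (J = 1/(-343) = -1/343 ≈ -0.0029155)
J*Z(8/(-5), T) = -(-1)*8/(-5)/343 = -(-1)*8*(-⅕)/343 = -(-1)*(-8)/(343*5) = -1/343*8/5 = -8/1715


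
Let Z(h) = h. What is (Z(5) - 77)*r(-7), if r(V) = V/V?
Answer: -72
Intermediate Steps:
r(V) = 1
(Z(5) - 77)*r(-7) = (5 - 77)*1 = -72*1 = -72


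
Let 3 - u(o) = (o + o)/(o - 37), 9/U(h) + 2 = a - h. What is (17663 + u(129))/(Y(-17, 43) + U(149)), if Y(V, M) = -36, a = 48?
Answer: -83688221/170982 ≈ -489.46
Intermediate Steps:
U(h) = 9/(46 - h) (U(h) = 9/(-2 + (48 - h)) = 9/(46 - h))
u(o) = 3 - 2*o/(-37 + o) (u(o) = 3 - (o + o)/(o - 37) = 3 - 2*o/(-37 + o))
(17663 + u(129))/(Y(-17, 43) + U(149)) = (17663 + (-111 + 129)/(-37 + 129))/(-36 - 9/(-46 + 149)) = (17663 + 18/92)/(-36 - 9/103) = (17663 + (1/92)*18)/(-36 - 9*1/103) = (17663 + 9/46)/(-36 - 9/103) = 812507/(46*(-3717/103)) = (812507/46)*(-103/3717) = -83688221/170982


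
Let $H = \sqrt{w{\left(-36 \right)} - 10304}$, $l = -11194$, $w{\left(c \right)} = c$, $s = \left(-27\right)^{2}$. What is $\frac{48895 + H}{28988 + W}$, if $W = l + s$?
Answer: $\frac{48895}{18523} + \frac{2 i \sqrt{2585}}{18523} \approx 2.6397 + 0.0054897 i$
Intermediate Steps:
$s = 729$
$W = -10465$ ($W = -11194 + 729 = -10465$)
$H = 2 i \sqrt{2585}$ ($H = \sqrt{-36 - 10304} = \sqrt{-10340} = 2 i \sqrt{2585} \approx 101.69 i$)
$\frac{48895 + H}{28988 + W} = \frac{48895 + 2 i \sqrt{2585}}{28988 - 10465} = \frac{48895 + 2 i \sqrt{2585}}{18523} = \left(48895 + 2 i \sqrt{2585}\right) \frac{1}{18523} = \frac{48895}{18523} + \frac{2 i \sqrt{2585}}{18523}$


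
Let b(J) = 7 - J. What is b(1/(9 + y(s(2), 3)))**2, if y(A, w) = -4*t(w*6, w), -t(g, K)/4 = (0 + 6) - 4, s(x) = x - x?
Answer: 81796/1681 ≈ 48.659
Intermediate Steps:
s(x) = 0
t(g, K) = -8 (t(g, K) = -4*((0 + 6) - 4) = -4*(6 - 4) = -4*2 = -8)
y(A, w) = 32 (y(A, w) = -4*(-8) = 32)
b(1/(9 + y(s(2), 3)))**2 = (7 - 1/(9 + 32))**2 = (7 - 1/41)**2 = (286/41)**2 = 81796/1681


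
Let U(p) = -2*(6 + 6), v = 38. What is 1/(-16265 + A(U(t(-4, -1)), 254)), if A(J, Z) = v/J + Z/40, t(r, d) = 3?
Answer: -30/487807 ≈ -6.1500e-5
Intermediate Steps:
U(p) = -24 (U(p) = -2*12 = -24)
A(J, Z) = 38/J + Z/40
1/(-16265 + A(U(t(-4, -1)), 254)) = 1/(-16265 + (38/(-24) + (1/40)*254)) = 1/(-16265 + (38*(-1/24) + 127/20)) = 1/(-16265 + (-19/12 + 127/20)) = 1/(-16265 + 143/30) = 1/(-487807/30) = -30/487807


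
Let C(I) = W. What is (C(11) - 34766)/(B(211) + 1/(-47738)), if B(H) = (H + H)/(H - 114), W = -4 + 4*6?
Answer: -53631447052/6715113 ≈ -7986.7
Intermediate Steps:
W = 20 (W = -4 + 24 = 20)
B(H) = 2*H/(-114 + H) (B(H) = (2*H)/(-114 + H) = 2*H/(-114 + H))
C(I) = 20
(C(11) - 34766)/(B(211) + 1/(-47738)) = (20 - 34766)/(2*211/(-114 + 211) + 1/(-47738)) = -34746/(2*211/97 - 1/47738) = -34746/(2*211*(1/97) - 1/47738) = -34746/(422/97 - 1/47738) = -34746/20145339/4630586 = -34746*4630586/20145339 = -53631447052/6715113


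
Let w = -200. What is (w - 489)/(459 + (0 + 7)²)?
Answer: -689/508 ≈ -1.3563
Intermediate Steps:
(w - 489)/(459 + (0 + 7)²) = (-200 - 489)/(459 + (0 + 7)²) = -689/(459 + 7²) = -689/(459 + 49) = -689/508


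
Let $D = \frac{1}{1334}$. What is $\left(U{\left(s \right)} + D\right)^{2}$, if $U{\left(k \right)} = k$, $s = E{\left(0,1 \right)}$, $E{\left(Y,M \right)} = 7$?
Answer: $\frac{87216921}{1779556} \approx 49.01$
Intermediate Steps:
$s = 7$
$D = \frac{1}{1334} \approx 0.00074963$
$\left(U{\left(s \right)} + D\right)^{2} = \left(7 + \frac{1}{1334}\right)^{2} = \left(\frac{9339}{1334}\right)^{2} = \frac{87216921}{1779556}$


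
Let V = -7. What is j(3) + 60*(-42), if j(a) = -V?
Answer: -2513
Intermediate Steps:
j(a) = 7 (j(a) = -1*(-7) = 7)
j(3) + 60*(-42) = 7 + 60*(-42) = 7 - 2520 = -2513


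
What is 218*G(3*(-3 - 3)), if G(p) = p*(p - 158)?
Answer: 690624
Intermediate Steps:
G(p) = p*(-158 + p)
218*G(3*(-3 - 3)) = 218*((3*(-3 - 3))*(-158 + 3*(-3 - 3))) = 218*((3*(-6))*(-158 + 3*(-6))) = 218*(-18*(-158 - 18)) = 218*(-18*(-176)) = 218*3168 = 690624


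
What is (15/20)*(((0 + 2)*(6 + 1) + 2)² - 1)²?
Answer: 195075/4 ≈ 48769.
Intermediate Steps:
(15/20)*(((0 + 2)*(6 + 1) + 2)² - 1)² = ((1/20)*15)*((2*7 + 2)² - 1)² = 3*((14 + 2)² - 1)²/4 = 3*(16² - 1)²/4 = 3*(256 - 1)²/4 = (¾)*255² = (¾)*65025 = 195075/4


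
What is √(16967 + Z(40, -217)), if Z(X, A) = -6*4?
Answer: √16943 ≈ 130.17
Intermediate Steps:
Z(X, A) = -24
√(16967 + Z(40, -217)) = √(16967 - 24) = √16943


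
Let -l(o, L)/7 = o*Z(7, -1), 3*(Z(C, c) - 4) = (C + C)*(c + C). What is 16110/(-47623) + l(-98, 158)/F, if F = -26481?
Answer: -210289858/180157809 ≈ -1.1673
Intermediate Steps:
Z(C, c) = 4 + 2*C*(C + c)/3 (Z(C, c) = 4 + ((C + C)*(c + C))/3 = 4 + ((2*C)*(C + c))/3 = 4 + (2*C*(C + c))/3 = 4 + 2*C*(C + c)/3)
l(o, L) = -224*o (l(o, L) = -7*o*(4 + (⅔)*7² + (⅔)*7*(-1)) = -7*o*(4 + (⅔)*49 - 14/3) = -7*o*(4 + 98/3 - 14/3) = -7*o*32 = -224*o)
16110/(-47623) + l(-98, 158)/F = 16110/(-47623) - 224*(-98)/(-26481) = 16110*(-1/47623) + 21952*(-1/26481) = -16110/47623 - 3136/3783 = -210289858/180157809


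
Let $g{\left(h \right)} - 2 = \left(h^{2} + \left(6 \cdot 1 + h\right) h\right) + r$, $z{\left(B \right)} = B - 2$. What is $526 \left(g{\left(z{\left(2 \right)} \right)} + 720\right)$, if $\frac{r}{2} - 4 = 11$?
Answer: $395552$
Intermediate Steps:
$r = 30$ ($r = 8 + 2 \cdot 11 = 8 + 22 = 30$)
$z{\left(B \right)} = -2 + B$
$g{\left(h \right)} = 32 + h^{2} + h \left(6 + h\right)$ ($g{\left(h \right)} = 2 + \left(\left(h^{2} + \left(6 \cdot 1 + h\right) h\right) + 30\right) = 2 + \left(\left(h^{2} + \left(6 + h\right) h\right) + 30\right) = 2 + \left(\left(h^{2} + h \left(6 + h\right)\right) + 30\right) = 2 + \left(30 + h^{2} + h \left(6 + h\right)\right) = 32 + h^{2} + h \left(6 + h\right)$)
$526 \left(g{\left(z{\left(2 \right)} \right)} + 720\right) = 526 \left(\left(32 + 2 \left(-2 + 2\right)^{2} + 6 \left(-2 + 2\right)\right) + 720\right) = 526 \left(\left(32 + 2 \cdot 0^{2} + 6 \cdot 0\right) + 720\right) = 526 \left(\left(32 + 2 \cdot 0 + 0\right) + 720\right) = 526 \left(\left(32 + 0 + 0\right) + 720\right) = 526 \left(32 + 720\right) = 526 \cdot 752 = 395552$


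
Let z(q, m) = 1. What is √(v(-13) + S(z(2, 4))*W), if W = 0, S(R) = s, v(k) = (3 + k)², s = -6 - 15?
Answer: 10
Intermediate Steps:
s = -21
S(R) = -21
√(v(-13) + S(z(2, 4))*W) = √((3 - 13)² - 21*0) = √((-10)² + 0) = √(100 + 0) = √100 = 10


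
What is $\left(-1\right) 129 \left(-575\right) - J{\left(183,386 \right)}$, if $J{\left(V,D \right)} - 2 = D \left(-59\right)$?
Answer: $96947$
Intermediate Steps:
$J{\left(V,D \right)} = 2 - 59 D$ ($J{\left(V,D \right)} = 2 + D \left(-59\right) = 2 - 59 D$)
$\left(-1\right) 129 \left(-575\right) - J{\left(183,386 \right)} = \left(-1\right) 129 \left(-575\right) - \left(2 - 22774\right) = \left(-129\right) \left(-575\right) - \left(2 - 22774\right) = 74175 - -22772 = 74175 + 22772 = 96947$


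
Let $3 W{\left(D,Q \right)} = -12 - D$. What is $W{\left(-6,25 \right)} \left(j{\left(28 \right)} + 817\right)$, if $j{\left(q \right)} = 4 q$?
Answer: $-1858$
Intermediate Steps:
$W{\left(D,Q \right)} = -4 - \frac{D}{3}$ ($W{\left(D,Q \right)} = \frac{-12 - D}{3} = -4 - \frac{D}{3}$)
$W{\left(-6,25 \right)} \left(j{\left(28 \right)} + 817\right) = \left(-4 - -2\right) \left(4 \cdot 28 + 817\right) = \left(-4 + 2\right) \left(112 + 817\right) = \left(-2\right) 929 = -1858$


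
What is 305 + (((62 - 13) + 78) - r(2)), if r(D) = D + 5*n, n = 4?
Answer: 410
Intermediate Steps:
r(D) = 20 + D (r(D) = D + 5*4 = D + 20 = 20 + D)
305 + (((62 - 13) + 78) - r(2)) = 305 + (((62 - 13) + 78) - (20 + 2)) = 305 + ((49 + 78) - 1*22) = 305 + (127 - 22) = 305 + 105 = 410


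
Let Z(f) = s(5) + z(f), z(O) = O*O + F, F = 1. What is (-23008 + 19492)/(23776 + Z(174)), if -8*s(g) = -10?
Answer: -14064/216217 ≈ -0.065046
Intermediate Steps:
z(O) = 1 + O² (z(O) = O*O + 1 = O² + 1 = 1 + O²)
s(g) = 5/4 (s(g) = -⅛*(-10) = 5/4)
Z(f) = 9/4 + f² (Z(f) = 5/4 + (1 + f²) = 9/4 + f²)
(-23008 + 19492)/(23776 + Z(174)) = (-23008 + 19492)/(23776 + (9/4 + 174²)) = -3516/(23776 + (9/4 + 30276)) = -3516/(23776 + 121113/4) = -3516/216217/4 = -3516*4/216217 = -14064/216217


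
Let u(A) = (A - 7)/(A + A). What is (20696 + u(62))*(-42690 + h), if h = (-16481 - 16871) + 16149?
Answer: -153706939587/124 ≈ -1.2396e+9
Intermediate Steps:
h = -17203 (h = -33352 + 16149 = -17203)
u(A) = (-7 + A)/(2*A) (u(A) = (-7 + A)/((2*A)) = (-7 + A)*(1/(2*A)) = (-7 + A)/(2*A))
(20696 + u(62))*(-42690 + h) = (20696 + (½)*(-7 + 62)/62)*(-42690 - 17203) = (20696 + (½)*(1/62)*55)*(-59893) = (20696 + 55/124)*(-59893) = (2566359/124)*(-59893) = -153706939587/124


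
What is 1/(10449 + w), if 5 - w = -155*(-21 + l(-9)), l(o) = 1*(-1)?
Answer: 1/7044 ≈ 0.00014196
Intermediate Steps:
l(o) = -1
w = -3405 (w = 5 - (-155)*(-21 - 1) = 5 - (-155)*(-22) = 5 - 1*3410 = 5 - 3410 = -3405)
1/(10449 + w) = 1/(10449 - 3405) = 1/7044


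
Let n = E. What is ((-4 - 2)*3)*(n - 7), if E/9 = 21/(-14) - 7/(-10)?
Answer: 1278/5 ≈ 255.60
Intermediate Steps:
E = -36/5 (E = 9*(21/(-14) - 7/(-10)) = 9*(21*(-1/14) - 7*(-⅒)) = 9*(-3/2 + 7/10) = 9*(-⅘) = -36/5 ≈ -7.2000)
n = -36/5 ≈ -7.2000
((-4 - 2)*3)*(n - 7) = ((-4 - 2)*3)*(-36/5 - 7) = -6*3*(-71/5) = -18*(-71/5) = 1278/5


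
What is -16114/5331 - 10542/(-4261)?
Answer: -12462352/22715391 ≈ -0.54863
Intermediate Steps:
-16114/5331 - 10542/(-4261) = -16114*1/5331 - 10542*(-1/4261) = -16114/5331 + 10542/4261 = -12462352/22715391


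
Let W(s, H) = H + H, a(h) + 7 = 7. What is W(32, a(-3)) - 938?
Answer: -938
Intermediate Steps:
a(h) = 0 (a(h) = -7 + 7 = 0)
W(s, H) = 2*H
W(32, a(-3)) - 938 = 2*0 - 938 = 0 - 938 = -938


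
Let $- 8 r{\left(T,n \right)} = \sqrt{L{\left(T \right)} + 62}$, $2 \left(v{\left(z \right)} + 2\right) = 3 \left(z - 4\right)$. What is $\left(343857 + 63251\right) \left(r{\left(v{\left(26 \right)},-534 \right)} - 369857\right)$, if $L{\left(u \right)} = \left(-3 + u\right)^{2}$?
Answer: $-150571743556 - \frac{305331 \sqrt{94}}{2} \approx -1.5057 \cdot 10^{11}$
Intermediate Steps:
$v{\left(z \right)} = -8 + \frac{3 z}{2}$ ($v{\left(z \right)} = -2 + \frac{3 \left(z - 4\right)}{2} = -2 + \frac{3 \left(-4 + z\right)}{2} = -2 + \frac{-12 + 3 z}{2} = -2 + \left(-6 + \frac{3 z}{2}\right) = -8 + \frac{3 z}{2}$)
$r{\left(T,n \right)} = - \frac{\sqrt{62 + \left(-3 + T\right)^{2}}}{8}$ ($r{\left(T,n \right)} = - \frac{\sqrt{\left(-3 + T\right)^{2} + 62}}{8} = - \frac{\sqrt{62 + \left(-3 + T\right)^{2}}}{8}$)
$\left(343857 + 63251\right) \left(r{\left(v{\left(26 \right)},-534 \right)} - 369857\right) = \left(343857 + 63251\right) \left(- \frac{\sqrt{62 + \left(-3 + \left(-8 + \frac{3}{2} \cdot 26\right)\right)^{2}}}{8} - 369857\right) = 407108 \left(- \frac{\sqrt{62 + \left(-3 + \left(-8 + 39\right)\right)^{2}}}{8} - 369857\right) = 407108 \left(- \frac{\sqrt{62 + \left(-3 + 31\right)^{2}}}{8} - 369857\right) = 407108 \left(- \frac{\sqrt{62 + 28^{2}}}{8} - 369857\right) = 407108 \left(- \frac{\sqrt{62 + 784}}{8} - 369857\right) = 407108 \left(- \frac{\sqrt{846}}{8} - 369857\right) = 407108 \left(- \frac{3 \sqrt{94}}{8} - 369857\right) = 407108 \left(-369857 - \frac{3 \sqrt{94}}{8}\right) = -150571743556 - \frac{305331 \sqrt{94}}{2}$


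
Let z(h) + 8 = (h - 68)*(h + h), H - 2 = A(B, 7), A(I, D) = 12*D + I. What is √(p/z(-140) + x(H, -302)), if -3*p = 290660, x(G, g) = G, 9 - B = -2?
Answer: √181846001562/43674 ≈ 9.7640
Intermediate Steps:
B = 11 (B = 9 - 1*(-2) = 9 + 2 = 11)
A(I, D) = I + 12*D
H = 97 (H = 2 + (11 + 12*7) = 2 + (11 + 84) = 2 + 95 = 97)
p = -290660/3 (p = -⅓*290660 = -290660/3 ≈ -96887.)
z(h) = -8 + 2*h*(-68 + h) (z(h) = -8 + (h - 68)*(h + h) = -8 + (-68 + h)*(2*h) = -8 + 2*h*(-68 + h))
√(p/z(-140) + x(H, -302)) = √(-290660/(3*(-8 - 136*(-140) + 2*(-140)²)) + 97) = √(-290660/(3*(-8 + 19040 + 2*19600)) + 97) = √(-290660/(3*(-8 + 19040 + 39200)) + 97) = √(-290660/3/58232 + 97) = √(-290660/3*1/58232 + 97) = √(-72665/43674 + 97) = √(4163713/43674) = √181846001562/43674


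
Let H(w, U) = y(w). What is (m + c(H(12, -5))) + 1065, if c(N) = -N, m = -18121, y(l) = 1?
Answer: -17057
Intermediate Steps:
H(w, U) = 1
(m + c(H(12, -5))) + 1065 = (-18121 - 1*1) + 1065 = (-18121 - 1) + 1065 = -18122 + 1065 = -17057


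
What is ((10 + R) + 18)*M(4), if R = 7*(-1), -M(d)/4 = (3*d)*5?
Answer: -5040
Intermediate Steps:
M(d) = -60*d (M(d) = -4*3*d*5 = -60*d)
R = -7
((10 + R) + 18)*M(4) = ((10 - 7) + 18)*(-60*4) = (3 + 18)*(-240) = 21*(-240) = -5040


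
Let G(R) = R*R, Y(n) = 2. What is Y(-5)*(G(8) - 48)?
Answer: 32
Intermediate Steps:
G(R) = R**2
Y(-5)*(G(8) - 48) = 2*(8**2 - 48) = 2*(64 - 48) = 2*16 = 32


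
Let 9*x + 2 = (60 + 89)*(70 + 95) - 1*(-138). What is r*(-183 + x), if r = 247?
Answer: 5699278/9 ≈ 6.3325e+5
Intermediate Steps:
x = 24721/9 (x = -2/9 + ((60 + 89)*(70 + 95) - 1*(-138))/9 = -2/9 + (149*165 + 138)/9 = -2/9 + (24585 + 138)/9 = -2/9 + (⅑)*24723 = -2/9 + 2747 = 24721/9 ≈ 2746.8)
r*(-183 + x) = 247*(-183 + 24721/9) = 247*(23074/9) = 5699278/9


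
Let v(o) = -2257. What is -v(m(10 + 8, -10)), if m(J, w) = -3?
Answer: 2257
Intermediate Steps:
-v(m(10 + 8, -10)) = -1*(-2257) = 2257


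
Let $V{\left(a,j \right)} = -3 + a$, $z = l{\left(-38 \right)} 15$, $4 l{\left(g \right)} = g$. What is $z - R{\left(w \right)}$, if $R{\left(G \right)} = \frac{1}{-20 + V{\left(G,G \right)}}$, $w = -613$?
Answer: $- \frac{90629}{636} \approx -142.5$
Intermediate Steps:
$l{\left(g \right)} = \frac{g}{4}$
$z = - \frac{285}{2}$ ($z = \frac{1}{4} \left(-38\right) 15 = \left(- \frac{19}{2}\right) 15 = - \frac{285}{2} \approx -142.5$)
$R{\left(G \right)} = \frac{1}{-23 + G}$ ($R{\left(G \right)} = \frac{1}{-20 + \left(-3 + G\right)} = \frac{1}{-23 + G}$)
$z - R{\left(w \right)} = - \frac{285}{2} - \frac{1}{-23 - 613} = - \frac{285}{2} - \frac{1}{-636} = - \frac{285}{2} - - \frac{1}{636} = - \frac{285}{2} + \frac{1}{636} = - \frac{90629}{636}$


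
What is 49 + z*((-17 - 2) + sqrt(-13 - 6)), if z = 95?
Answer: -1756 + 95*I*sqrt(19) ≈ -1756.0 + 414.1*I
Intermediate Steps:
49 + z*((-17 - 2) + sqrt(-13 - 6)) = 49 + 95*((-17 - 2) + sqrt(-13 - 6)) = 49 + 95*(-19 + sqrt(-19)) = 49 + 95*(-19 + I*sqrt(19)) = 49 + (-1805 + 95*I*sqrt(19)) = -1756 + 95*I*sqrt(19)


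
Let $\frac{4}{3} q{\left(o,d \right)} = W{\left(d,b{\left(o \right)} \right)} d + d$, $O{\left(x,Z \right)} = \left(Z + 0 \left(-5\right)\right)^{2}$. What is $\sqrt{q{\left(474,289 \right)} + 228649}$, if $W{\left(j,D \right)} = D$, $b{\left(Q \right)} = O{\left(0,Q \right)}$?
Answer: $\frac{\sqrt{195709555}}{2} \approx 6994.8$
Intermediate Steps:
$O{\left(x,Z \right)} = Z^{2}$ ($O{\left(x,Z \right)} = \left(Z + 0\right)^{2} = Z^{2}$)
$b{\left(Q \right)} = Q^{2}$
$q{\left(o,d \right)} = \frac{3 d}{4} + \frac{3 d o^{2}}{4}$ ($q{\left(o,d \right)} = \frac{3 \left(o^{2} d + d\right)}{4} = \frac{3 \left(d o^{2} + d\right)}{4} = \frac{3 \left(d + d o^{2}\right)}{4} = \frac{3 d}{4} + \frac{3 d o^{2}}{4}$)
$\sqrt{q{\left(474,289 \right)} + 228649} = \sqrt{\frac{3}{4} \cdot 289 \left(1 + 474^{2}\right) + 228649} = \sqrt{\frac{3}{4} \cdot 289 \left(1 + 224676\right) + 228649} = \sqrt{\frac{3}{4} \cdot 289 \cdot 224677 + 228649} = \sqrt{\frac{194794959}{4} + 228649} = \sqrt{\frac{195709555}{4}} = \frac{\sqrt{195709555}}{2}$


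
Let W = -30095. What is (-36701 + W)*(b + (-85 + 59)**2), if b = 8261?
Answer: -596955852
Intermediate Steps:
(-36701 + W)*(b + (-85 + 59)**2) = (-36701 - 30095)*(8261 + (-85 + 59)**2) = -66796*(8261 + (-26)**2) = -66796*(8261 + 676) = -66796*8937 = -596955852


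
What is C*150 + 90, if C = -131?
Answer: -19560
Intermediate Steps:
C*150 + 90 = -131*150 + 90 = -19650 + 90 = -19560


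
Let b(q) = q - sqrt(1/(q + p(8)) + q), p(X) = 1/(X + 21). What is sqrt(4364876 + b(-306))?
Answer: sqrt(343623159129530 - 8873*I*sqrt(24091676791))/8873 ≈ 2089.2 - 0.0041866*I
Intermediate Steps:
p(X) = 1/(21 + X)
b(q) = q - sqrt(q + 1/(1/29 + q)) (b(q) = q - sqrt(1/(q + 1/(21 + 8)) + q) = q - sqrt(1/(q + 1/29) + q) = q - sqrt(1/(1/29 + q) + q) = q - sqrt(q + 1/(1/29 + q)))
sqrt(4364876 + b(-306)) = sqrt(4364876 + (-306 - sqrt((29 - 306*(1 + 29*(-306)))/(1 + 29*(-306))))) = sqrt(4364876 + (-306 - sqrt((29 - 306*(1 - 8874))/(1 - 8874)))) = sqrt(4364876 + (-306 - sqrt((29 - 306*(-8873))/(-8873)))) = sqrt(4364876 + (-306 - sqrt(-(29 + 2715138)/8873))) = sqrt(4364876 + (-306 - sqrt(-1/8873*2715167))) = sqrt(4364876 + (-306 - sqrt(-2715167/8873))) = sqrt(4364876 + (-306 - I*sqrt(24091676791)/8873)) = sqrt(4364570 - I*sqrt(24091676791)/8873)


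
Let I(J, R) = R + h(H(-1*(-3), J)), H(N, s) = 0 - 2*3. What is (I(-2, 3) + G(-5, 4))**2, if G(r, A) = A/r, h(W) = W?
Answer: 361/25 ≈ 14.440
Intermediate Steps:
H(N, s) = -6 (H(N, s) = 0 - 6 = -6)
I(J, R) = -6 + R (I(J, R) = R - 6 = -6 + R)
(I(-2, 3) + G(-5, 4))**2 = ((-6 + 3) + 4/(-5))**2 = (-3 + 4*(-1/5))**2 = (-3 - 4/5)**2 = (-19/5)**2 = 361/25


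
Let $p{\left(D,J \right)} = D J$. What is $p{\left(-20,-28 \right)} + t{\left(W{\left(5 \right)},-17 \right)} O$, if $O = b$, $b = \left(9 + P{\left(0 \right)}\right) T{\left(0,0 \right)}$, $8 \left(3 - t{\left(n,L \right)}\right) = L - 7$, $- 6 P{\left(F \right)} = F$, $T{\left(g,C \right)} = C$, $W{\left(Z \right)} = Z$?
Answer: $560$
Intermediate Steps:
$P{\left(F \right)} = - \frac{F}{6}$
$t{\left(n,L \right)} = \frac{31}{8} - \frac{L}{8}$ ($t{\left(n,L \right)} = 3 - \frac{L - 7}{8} = 3 - \frac{-7 + L}{8} = 3 - \left(- \frac{7}{8} + \frac{L}{8}\right) = \frac{31}{8} - \frac{L}{8}$)
$b = 0$ ($b = \left(9 - 0\right) 0 = \left(9 + 0\right) 0 = 9 \cdot 0 = 0$)
$O = 0$
$p{\left(-20,-28 \right)} + t{\left(W{\left(5 \right)},-17 \right)} O = \left(-20\right) \left(-28\right) + \left(\frac{31}{8} - - \frac{17}{8}\right) 0 = 560 + \left(\frac{31}{8} + \frac{17}{8}\right) 0 = 560 + 6 \cdot 0 = 560 + 0 = 560$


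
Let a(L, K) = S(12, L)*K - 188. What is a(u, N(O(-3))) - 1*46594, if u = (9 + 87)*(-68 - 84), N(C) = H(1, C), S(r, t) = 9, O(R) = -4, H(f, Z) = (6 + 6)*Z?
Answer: -47214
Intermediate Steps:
H(f, Z) = 12*Z
N(C) = 12*C
u = -14592 (u = 96*(-152) = -14592)
a(L, K) = -188 + 9*K (a(L, K) = 9*K - 188 = -188 + 9*K)
a(u, N(O(-3))) - 1*46594 = (-188 + 9*(12*(-4))) - 1*46594 = (-188 + 9*(-48)) - 46594 = (-188 - 432) - 46594 = -620 - 46594 = -47214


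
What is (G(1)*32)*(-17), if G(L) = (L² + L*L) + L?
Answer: -1632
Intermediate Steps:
G(L) = L + 2*L² (G(L) = (L² + L²) + L = 2*L² + L = L + 2*L²)
(G(1)*32)*(-17) = ((1*(1 + 2*1))*32)*(-17) = ((1*(1 + 2))*32)*(-17) = ((1*3)*32)*(-17) = (3*32)*(-17) = 96*(-17) = -1632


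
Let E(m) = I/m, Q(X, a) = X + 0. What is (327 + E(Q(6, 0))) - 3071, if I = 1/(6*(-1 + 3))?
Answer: -197567/72 ≈ -2744.0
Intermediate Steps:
I = 1/12 (I = 1/(6*2) = 1/12 ≈ 0.083333)
Q(X, a) = X
E(m) = 1/(12*m)
(327 + E(Q(6, 0))) - 3071 = (327 + (1/12)/6) - 3071 = (327 + (1/12)*(⅙)) - 3071 = (327 + 1/72) - 3071 = 23545/72 - 3071 = -197567/72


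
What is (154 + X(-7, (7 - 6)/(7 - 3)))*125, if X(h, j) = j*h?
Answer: 76125/4 ≈ 19031.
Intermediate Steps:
X(h, j) = h*j
(154 + X(-7, (7 - 6)/(7 - 3)))*125 = (154 - 7*(7 - 6)/(7 - 3))*125 = (154 - 7/4)*125 = (609/4)*125 = 76125/4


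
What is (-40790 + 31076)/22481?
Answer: -9714/22481 ≈ -0.43210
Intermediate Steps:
(-40790 + 31076)/22481 = -9714*1/22481 = -9714/22481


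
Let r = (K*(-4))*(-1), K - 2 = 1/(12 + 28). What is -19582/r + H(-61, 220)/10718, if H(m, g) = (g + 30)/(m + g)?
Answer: -55618163765/23006187 ≈ -2417.5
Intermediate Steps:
H(m, g) = (30 + g)/(g + m)
K = 81/40 (K = 2 + 1/(12 + 28) = 2 + 1/40 = 81/40 ≈ 2.0250)
r = 81/10 (r = ((81/40)*(-4))*(-1) = -81/10*(-1) = 81/10 ≈ 8.1000)
-19582/r + H(-61, 220)/10718 = -19582/81/10 + ((30 + 220)/(220 - 61))/10718 = -19582*10/81 + (250/159)*(1/10718) = -195820/81 + ((1/159)*250)*(1/10718) = -195820/81 + (250/159)*(1/10718) = -195820/81 + 125/852081 = -55618163765/23006187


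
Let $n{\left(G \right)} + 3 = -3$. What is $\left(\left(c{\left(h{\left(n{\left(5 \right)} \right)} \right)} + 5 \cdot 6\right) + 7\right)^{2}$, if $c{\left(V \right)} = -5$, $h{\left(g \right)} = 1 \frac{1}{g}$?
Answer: $1024$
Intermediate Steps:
$n{\left(G \right)} = -6$ ($n{\left(G \right)} = -3 - 3 = -6$)
$h{\left(g \right)} = \frac{1}{g}$
$\left(\left(c{\left(h{\left(n{\left(5 \right)} \right)} \right)} + 5 \cdot 6\right) + 7\right)^{2} = \left(\left(-5 + 5 \cdot 6\right) + 7\right)^{2} = \left(\left(-5 + 30\right) + 7\right)^{2} = \left(25 + 7\right)^{2} = 32^{2} = 1024$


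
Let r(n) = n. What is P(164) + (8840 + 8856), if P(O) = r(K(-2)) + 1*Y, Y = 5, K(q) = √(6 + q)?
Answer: 17703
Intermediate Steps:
P(O) = 7 (P(O) = √(6 - 2) + 1*5 = √4 + 5 = 2 + 5 = 7)
P(164) + (8840 + 8856) = 7 + (8840 + 8856) = 7 + 17696 = 17703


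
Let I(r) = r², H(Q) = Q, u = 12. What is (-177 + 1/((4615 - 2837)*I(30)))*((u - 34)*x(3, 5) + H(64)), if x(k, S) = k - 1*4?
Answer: -12179122157/800100 ≈ -15222.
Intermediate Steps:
x(k, S) = -4 + k (x(k, S) = k - 4 = -4 + k)
(-177 + 1/((4615 - 2837)*I(30)))*((u - 34)*x(3, 5) + H(64)) = (-177 + 1/((4615 - 2837)*(30²)))*((12 - 34)*(-4 + 3) + 64) = (-177 + 1/(1778*900))*(-22*(-1) + 64) = (-177 + (1/1778)*(1/900))*(22 + 64) = (-177 + 1/1600200)*86 = -283235399/1600200*86 = -12179122157/800100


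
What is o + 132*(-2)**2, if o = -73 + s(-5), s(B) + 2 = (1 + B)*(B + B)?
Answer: 493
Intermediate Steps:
s(B) = -2 + 2*B*(1 + B) (s(B) = -2 + (1 + B)*(B + B) = -2 + (1 + B)*(2*B) = -2 + 2*B*(1 + B))
o = -35 (o = -73 + (-2 + 2*(-5) + 2*(-5)**2) = -73 + (-2 - 10 + 2*25) = -73 + (-2 - 10 + 50) = -73 + 38 = -35)
o + 132*(-2)**2 = -35 + 132*(-2)**2 = -35 + 132*4 = -35 + 528 = 493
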